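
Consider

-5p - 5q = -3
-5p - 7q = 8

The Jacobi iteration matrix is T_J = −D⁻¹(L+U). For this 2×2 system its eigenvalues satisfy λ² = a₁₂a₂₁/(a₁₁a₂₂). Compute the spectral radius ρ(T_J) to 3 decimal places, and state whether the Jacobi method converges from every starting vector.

0.845

a₁₂a₂₁/(a₁₁a₂₂) = (-5)·(-5) / ((-5)·(-7)) = 0.714286
ρ = √|0.714286| = √0.714286 = 0.845
ρ < 1, so Jacobi converges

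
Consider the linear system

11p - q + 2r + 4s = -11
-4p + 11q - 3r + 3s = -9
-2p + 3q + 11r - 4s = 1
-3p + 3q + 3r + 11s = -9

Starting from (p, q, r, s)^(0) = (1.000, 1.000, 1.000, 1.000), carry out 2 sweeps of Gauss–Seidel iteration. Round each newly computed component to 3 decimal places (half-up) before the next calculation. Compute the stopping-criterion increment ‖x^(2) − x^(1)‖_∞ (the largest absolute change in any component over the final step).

Iteration 1:
  p = (-11 - (-1)·1.000 - (2)·1.000 - (4)·1.000) / (11) = -1.455
  q = (-9 - (-4)·-1.455 - (-3)·1.000 - (3)·1.000) / (11) = -1.347
  r = (1 - (-2)·-1.455 - (3)·-1.347 - (-4)·1.000) / (11) = 0.557
  s = (-9 - (-3)·-1.455 - (3)·-1.347 - (3)·0.557) / (11) = -1.000
Iteration 2:
  p = (-11 - (-1)·-1.347 - (2)·0.557 - (4)·-1.000) / (11) = -0.860
  q = (-9 - (-4)·-0.860 - (-3)·0.557 - (3)·-1.000) / (11) = -0.706
  r = (1 - (-2)·-0.860 - (3)·-0.706 - (-4)·-1.000) / (11) = -0.237
  s = (-9 - (-3)·-0.860 - (3)·-0.706 - (3)·-0.237) / (11) = -0.796
Change: (0.595, 0.641, -0.794, 0.204) → max |·| = 0.794

0.794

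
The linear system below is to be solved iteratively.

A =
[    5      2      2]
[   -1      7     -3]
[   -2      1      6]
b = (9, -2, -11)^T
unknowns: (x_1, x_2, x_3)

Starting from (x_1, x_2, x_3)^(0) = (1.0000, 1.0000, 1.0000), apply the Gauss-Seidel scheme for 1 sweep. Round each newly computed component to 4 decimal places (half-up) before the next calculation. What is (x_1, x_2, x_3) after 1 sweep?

(1.0000, 0.2857, -1.5476)

Iteration 1:
  x_1 = (9 - (2)·1.0000 - (2)·1.0000) / (5) = 1.0000
  x_2 = (-2 - (-1)·1.0000 - (-3)·1.0000) / (7) = 0.2857
  x_3 = (-11 - (-2)·1.0000 - (1)·0.2857) / (6) = -1.5476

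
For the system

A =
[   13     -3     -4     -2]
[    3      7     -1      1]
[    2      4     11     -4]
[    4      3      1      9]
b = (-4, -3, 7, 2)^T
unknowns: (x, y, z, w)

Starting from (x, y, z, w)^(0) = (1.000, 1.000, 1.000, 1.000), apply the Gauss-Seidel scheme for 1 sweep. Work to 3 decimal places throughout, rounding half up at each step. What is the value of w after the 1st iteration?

0.122

Iteration 1:
  x = (-4 - (-3)·1.000 - (-4)·1.000 - (-2)·1.000) / (13) = 0.385
  y = (-3 - (3)·0.385 - (-1)·1.000 - (1)·1.000) / (7) = -0.594
  z = (7 - (2)·0.385 - (4)·-0.594 - (-4)·1.000) / (11) = 1.146
  w = (2 - (4)·0.385 - (3)·-0.594 - (1)·1.146) / (9) = 0.122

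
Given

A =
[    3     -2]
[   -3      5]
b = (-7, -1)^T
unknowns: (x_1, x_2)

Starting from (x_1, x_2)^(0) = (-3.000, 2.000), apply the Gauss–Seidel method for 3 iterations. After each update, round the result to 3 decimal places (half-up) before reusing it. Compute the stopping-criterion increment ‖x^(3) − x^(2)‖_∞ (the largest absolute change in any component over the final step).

Iteration 1:
  x_1 = (-7 - (-2)·2.000) / (3) = -1.000
  x_2 = (-1 - (-3)·-1.000) / (5) = -0.800
Iteration 2:
  x_1 = (-7 - (-2)·-0.800) / (3) = -2.867
  x_2 = (-1 - (-3)·-2.867) / (5) = -1.920
Iteration 3:
  x_1 = (-7 - (-2)·-1.920) / (3) = -3.613
  x_2 = (-1 - (-3)·-3.613) / (5) = -2.368
Change: (-0.746, -0.448) → max |·| = 0.746

0.746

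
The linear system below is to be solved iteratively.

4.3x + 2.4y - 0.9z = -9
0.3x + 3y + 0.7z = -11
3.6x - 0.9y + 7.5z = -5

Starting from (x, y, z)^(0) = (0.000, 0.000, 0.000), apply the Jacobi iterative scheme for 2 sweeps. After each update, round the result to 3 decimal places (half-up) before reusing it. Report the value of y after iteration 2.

-3.302

Iteration 1:
  x = (-9 - (2.4)·0.000 - (-0.9)·0.000) / (4.3) = -2.093
  y = (-11 - (0.3)·0.000 - (0.7)·0.000) / (3) = -3.667
  z = (-5 - (3.6)·0.000 - (-0.9)·0.000) / (7.5) = -0.667
Iteration 2:
  x = (-9 - (2.4)·-3.667 - (-0.9)·-0.667) / (4.3) = -0.186
  y = (-11 - (0.3)·-2.093 - (0.7)·-0.667) / (3) = -3.302
  z = (-5 - (3.6)·-2.093 - (-0.9)·-3.667) / (7.5) = -0.102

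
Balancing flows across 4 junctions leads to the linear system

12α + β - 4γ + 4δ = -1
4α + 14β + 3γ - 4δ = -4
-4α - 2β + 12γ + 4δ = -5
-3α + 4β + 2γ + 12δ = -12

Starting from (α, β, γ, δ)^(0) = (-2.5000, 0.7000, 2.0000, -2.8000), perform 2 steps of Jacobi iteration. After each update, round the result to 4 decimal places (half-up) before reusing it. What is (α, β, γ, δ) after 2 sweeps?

(0.6472, -1.2857, 0.6667, -0.3354)

Iteration 1:
  α = (-1 - (1)·0.7000 - (-4)·2.0000 - (4)·-2.8000) / (12) = 1.4583
  β = (-4 - (4)·-2.5000 - (3)·2.0000 - (-4)·-2.8000) / (14) = -0.8000
  γ = (-5 - (-4)·-2.5000 - (-2)·0.7000 - (4)·-2.8000) / (12) = -0.2000
  δ = (-12 - (-3)·-2.5000 - (4)·0.7000 - (2)·2.0000) / (12) = -2.1917
Iteration 2:
  α = (-1 - (1)·-0.8000 - (-4)·-0.2000 - (4)·-2.1917) / (12) = 0.6472
  β = (-4 - (4)·1.4583 - (3)·-0.2000 - (-4)·-2.1917) / (14) = -1.2857
  γ = (-5 - (-4)·1.4583 - (-2)·-0.8000 - (4)·-2.1917) / (12) = 0.6667
  δ = (-12 - (-3)·1.4583 - (4)·-0.8000 - (2)·-0.2000) / (12) = -0.3354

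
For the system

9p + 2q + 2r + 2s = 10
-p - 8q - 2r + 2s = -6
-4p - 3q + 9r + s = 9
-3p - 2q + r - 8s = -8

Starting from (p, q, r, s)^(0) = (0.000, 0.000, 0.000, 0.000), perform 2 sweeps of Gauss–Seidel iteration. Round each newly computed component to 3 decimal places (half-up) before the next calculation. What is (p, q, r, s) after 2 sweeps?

(0.455, 0.430, 1.274, 0.881)

Iteration 1:
  p = (10 - (2)·0.000 - (2)·0.000 - (2)·0.000) / (9) = 1.111
  q = (-6 - (-1)·1.111 - (-2)·0.000 - (2)·0.000) / (-8) = 0.611
  r = (9 - (-4)·1.111 - (-3)·0.611 - (1)·0.000) / (9) = 1.697
  s = (-8 - (-3)·1.111 - (-2)·0.611 - (1)·1.697) / (-8) = 0.643
Iteration 2:
  p = (10 - (2)·0.611 - (2)·1.697 - (2)·0.643) / (9) = 0.455
  q = (-6 - (-1)·0.455 - (-2)·1.697 - (2)·0.643) / (-8) = 0.430
  r = (9 - (-4)·0.455 - (-3)·0.430 - (1)·0.643) / (9) = 1.274
  s = (-8 - (-3)·0.455 - (-2)·0.430 - (1)·1.274) / (-8) = 0.881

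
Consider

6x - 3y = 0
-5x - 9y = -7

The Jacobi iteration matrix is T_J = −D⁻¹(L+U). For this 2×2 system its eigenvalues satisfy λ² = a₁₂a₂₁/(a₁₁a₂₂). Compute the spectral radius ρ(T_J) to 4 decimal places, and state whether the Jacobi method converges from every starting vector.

a₁₂a₂₁/(a₁₁a₂₂) = (-3)·(-5) / ((6)·(-9)) = -0.277778
ρ = √|-0.277778| = √0.277778 = 0.5270
ρ < 1, so Jacobi converges

0.5270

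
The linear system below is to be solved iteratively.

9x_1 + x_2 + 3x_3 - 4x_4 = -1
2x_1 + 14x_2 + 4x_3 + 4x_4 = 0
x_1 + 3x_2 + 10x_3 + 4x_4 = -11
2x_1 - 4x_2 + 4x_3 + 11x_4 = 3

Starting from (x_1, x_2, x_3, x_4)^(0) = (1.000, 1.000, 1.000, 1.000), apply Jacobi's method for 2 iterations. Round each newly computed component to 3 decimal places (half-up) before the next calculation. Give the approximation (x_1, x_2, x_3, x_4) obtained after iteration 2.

(0.642, 0.533, -0.911, 0.724)

Iteration 1:
  x_1 = (-1 - (1)·1.000 - (3)·1.000 - (-4)·1.000) / (9) = -0.111
  x_2 = (0 - (2)·1.000 - (4)·1.000 - (4)·1.000) / (14) = -0.714
  x_3 = (-11 - (1)·1.000 - (3)·1.000 - (4)·1.000) / (10) = -1.900
  x_4 = (3 - (2)·1.000 - (-4)·1.000 - (4)·1.000) / (11) = 0.091
Iteration 2:
  x_1 = (-1 - (1)·-0.714 - (3)·-1.900 - (-4)·0.091) / (9) = 0.642
  x_2 = (0 - (2)·-0.111 - (4)·-1.900 - (4)·0.091) / (14) = 0.533
  x_3 = (-11 - (1)·-0.111 - (3)·-0.714 - (4)·0.091) / (10) = -0.911
  x_4 = (3 - (2)·-0.111 - (-4)·-0.714 - (4)·-1.900) / (11) = 0.724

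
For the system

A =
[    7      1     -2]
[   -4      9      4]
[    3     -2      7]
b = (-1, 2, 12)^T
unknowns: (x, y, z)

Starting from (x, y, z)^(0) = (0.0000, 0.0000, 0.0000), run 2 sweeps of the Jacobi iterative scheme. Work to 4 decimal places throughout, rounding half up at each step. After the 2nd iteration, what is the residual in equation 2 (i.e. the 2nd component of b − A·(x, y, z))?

Iteration 1:
  x = (-1 - (1)·0.0000 - (-2)·0.0000) / (7) = -0.1429
  y = (2 - (-4)·0.0000 - (4)·0.0000) / (9) = 0.2222
  z = (12 - (3)·0.0000 - (-2)·0.0000) / (7) = 1.7143
Iteration 2:
  x = (-1 - (1)·0.2222 - (-2)·1.7143) / (7) = 0.3152
  y = (2 - (-4)·-0.1429 - (4)·1.7143) / (9) = -0.6032
  z = (12 - (3)·-0.1429 - (-2)·0.2222) / (7) = 1.8390
Residual b − A·x = (1.0748, 1.3336, -3.0250)

1.3336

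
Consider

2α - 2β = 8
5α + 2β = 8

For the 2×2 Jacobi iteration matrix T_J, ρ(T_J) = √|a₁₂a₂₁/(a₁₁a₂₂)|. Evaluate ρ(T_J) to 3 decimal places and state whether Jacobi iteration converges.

1.581

a₁₂a₂₁/(a₁₁a₂₂) = (-2)·(5) / ((2)·(2)) = -2.500000
ρ = √|-2.500000| = √2.500000 = 1.581
ρ > 1, so Jacobi diverges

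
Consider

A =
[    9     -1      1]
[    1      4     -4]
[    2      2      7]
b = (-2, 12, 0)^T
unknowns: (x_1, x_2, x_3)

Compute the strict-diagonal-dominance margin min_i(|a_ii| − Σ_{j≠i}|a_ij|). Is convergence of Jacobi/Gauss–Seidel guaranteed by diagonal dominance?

row 1: |9| − (1+1) = 7
row 2: |4| − (1+4) = -1
row 3: |7| − (2+2) = 3
minimum over rows = -1 → not strictly diagonally dominant

-1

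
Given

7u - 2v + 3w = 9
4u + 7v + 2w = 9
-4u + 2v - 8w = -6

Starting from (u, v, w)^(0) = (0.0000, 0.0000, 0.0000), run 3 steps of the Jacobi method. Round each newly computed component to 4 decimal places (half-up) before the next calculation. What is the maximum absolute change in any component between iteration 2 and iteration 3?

0.2602

Iteration 1:
  u = (9 - (-2)·0.0000 - (3)·0.0000) / (7) = 1.2857
  v = (9 - (4)·0.0000 - (2)·0.0000) / (7) = 1.2857
  w = (-6 - (-4)·0.0000 - (2)·0.0000) / (-8) = 0.7500
Iteration 2:
  u = (9 - (-2)·1.2857 - (3)·0.7500) / (7) = 1.3316
  v = (9 - (4)·1.2857 - (2)·0.7500) / (7) = 0.3367
  w = (-6 - (-4)·1.2857 - (2)·1.2857) / (-8) = 0.4286
Iteration 3:
  u = (9 - (-2)·0.3367 - (3)·0.4286) / (7) = 1.1982
  v = (9 - (4)·1.3316 - (2)·0.4286) / (7) = 0.4023
  w = (-6 - (-4)·1.3316 - (2)·0.3367) / (-8) = 0.1684
Change: (-0.1334, 0.0656, -0.2602) → max |·| = 0.2602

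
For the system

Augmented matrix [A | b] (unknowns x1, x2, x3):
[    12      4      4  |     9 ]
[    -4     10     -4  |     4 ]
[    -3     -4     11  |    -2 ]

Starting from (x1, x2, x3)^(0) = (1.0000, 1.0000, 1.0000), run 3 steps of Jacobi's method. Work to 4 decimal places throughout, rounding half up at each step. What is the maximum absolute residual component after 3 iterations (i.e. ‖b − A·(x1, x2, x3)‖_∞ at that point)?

Iteration 1:
  x1 = (9 - (4)·1.0000 - (4)·1.0000) / (12) = 0.0833
  x2 = (4 - (-4)·1.0000 - (-4)·1.0000) / (10) = 1.2000
  x3 = (-2 - (-3)·1.0000 - (-4)·1.0000) / (11) = 0.4545
Iteration 2:
  x1 = (9 - (4)·1.2000 - (4)·0.4545) / (12) = 0.1985
  x2 = (4 - (-4)·0.0833 - (-4)·0.4545) / (10) = 0.6151
  x3 = (-2 - (-3)·0.0833 - (-4)·1.2000) / (11) = 0.2773
Iteration 3:
  x1 = (9 - (4)·0.6151 - (4)·0.2773) / (12) = 0.4525
  x2 = (4 - (-4)·0.1985 - (-4)·0.2773) / (10) = 0.5903
  x3 = (-2 - (-3)·0.1985 - (-4)·0.6151) / (11) = 0.0960
Residual b − A·x = (0.8248, 0.2910, 0.6627); ∞-norm = 0.8248

0.8248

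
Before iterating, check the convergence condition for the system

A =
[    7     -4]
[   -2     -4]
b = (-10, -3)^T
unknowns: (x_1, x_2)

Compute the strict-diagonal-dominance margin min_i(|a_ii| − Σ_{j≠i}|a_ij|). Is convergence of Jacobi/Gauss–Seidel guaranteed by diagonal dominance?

row 1: |7| − (4) = 3
row 2: |-4| − (2) = 2
minimum over rows = 2 → strictly diagonally dominant (convergence guaranteed)

2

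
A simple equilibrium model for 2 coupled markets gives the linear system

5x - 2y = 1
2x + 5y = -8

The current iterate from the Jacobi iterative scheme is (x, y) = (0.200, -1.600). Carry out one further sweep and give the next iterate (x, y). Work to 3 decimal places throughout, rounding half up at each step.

(-0.440, -1.680)

One sweep:
  x = (1 - (-2)·-1.600) / (5) = -0.440
  y = (-8 - (2)·0.200) / (5) = -1.680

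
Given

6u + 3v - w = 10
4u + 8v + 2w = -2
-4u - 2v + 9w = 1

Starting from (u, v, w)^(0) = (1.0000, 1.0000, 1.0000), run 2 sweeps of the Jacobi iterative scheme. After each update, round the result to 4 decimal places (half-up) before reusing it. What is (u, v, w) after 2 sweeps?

Iteration 1:
  u = (10 - (3)·1.0000 - (-1)·1.0000) / (6) = 1.3333
  v = (-2 - (4)·1.0000 - (2)·1.0000) / (8) = -1.0000
  w = (1 - (-4)·1.0000 - (-2)·1.0000) / (9) = 0.7778
Iteration 2:
  u = (10 - (3)·-1.0000 - (-1)·0.7778) / (6) = 2.2963
  v = (-2 - (4)·1.3333 - (2)·0.7778) / (8) = -1.1111
  w = (1 - (-4)·1.3333 - (-2)·-1.0000) / (9) = 0.4815

(2.2963, -1.1111, 0.4815)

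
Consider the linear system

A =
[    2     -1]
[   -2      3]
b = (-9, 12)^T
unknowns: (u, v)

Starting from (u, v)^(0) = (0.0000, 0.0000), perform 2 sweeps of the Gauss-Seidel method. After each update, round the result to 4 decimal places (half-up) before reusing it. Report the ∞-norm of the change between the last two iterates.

Iteration 1:
  u = (-9 - (-1)·0.0000) / (2) = -4.5000
  v = (12 - (-2)·-4.5000) / (3) = 1.0000
Iteration 2:
  u = (-9 - (-1)·1.0000) / (2) = -4.0000
  v = (12 - (-2)·-4.0000) / (3) = 1.3333
Change: (0.5000, 0.3333) → max |·| = 0.5000

0.5000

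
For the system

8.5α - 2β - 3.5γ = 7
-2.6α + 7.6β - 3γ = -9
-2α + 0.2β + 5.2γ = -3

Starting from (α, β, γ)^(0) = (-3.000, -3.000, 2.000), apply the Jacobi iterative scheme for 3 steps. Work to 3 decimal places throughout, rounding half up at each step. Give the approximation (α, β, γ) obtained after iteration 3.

(0.405, -1.308, -0.587)

Iteration 1:
  α = (7 - (-2)·-3.000 - (-3.5)·2.000) / (8.5) = 0.941
  β = (-9 - (-2.6)·-3.000 - (-3)·2.000) / (7.6) = -1.421
  γ = (-3 - (-2)·-3.000 - (0.2)·-3.000) / (5.2) = -1.615
Iteration 2:
  α = (7 - (-2)·-1.421 - (-3.5)·-1.615) / (8.5) = -0.176
  β = (-9 - (-2.6)·0.941 - (-3)·-1.615) / (7.6) = -1.500
  γ = (-3 - (-2)·0.941 - (0.2)·-1.421) / (5.2) = -0.160
Iteration 3:
  α = (7 - (-2)·-1.500 - (-3.5)·-0.160) / (8.5) = 0.405
  β = (-9 - (-2.6)·-0.176 - (-3)·-0.160) / (7.6) = -1.308
  γ = (-3 - (-2)·-0.176 - (0.2)·-1.500) / (5.2) = -0.587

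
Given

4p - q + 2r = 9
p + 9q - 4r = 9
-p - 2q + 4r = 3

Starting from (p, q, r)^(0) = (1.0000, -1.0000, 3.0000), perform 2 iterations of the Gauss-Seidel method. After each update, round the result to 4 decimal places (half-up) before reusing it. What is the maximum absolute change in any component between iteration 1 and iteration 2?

1.3125

Iteration 1:
  p = (9 - (-1)·-1.0000 - (2)·3.0000) / (4) = 0.5000
  q = (9 - (1)·0.5000 - (-4)·3.0000) / (9) = 2.2778
  r = (3 - (-1)·0.5000 - (-2)·2.2778) / (4) = 2.0139
Iteration 2:
  p = (9 - (-1)·2.2778 - (2)·2.0139) / (4) = 1.8125
  q = (9 - (1)·1.8125 - (-4)·2.0139) / (9) = 1.6937
  r = (3 - (-1)·1.8125 - (-2)·1.6937) / (4) = 2.0500
Change: (1.3125, -0.5841, 0.0361) → max |·| = 1.3125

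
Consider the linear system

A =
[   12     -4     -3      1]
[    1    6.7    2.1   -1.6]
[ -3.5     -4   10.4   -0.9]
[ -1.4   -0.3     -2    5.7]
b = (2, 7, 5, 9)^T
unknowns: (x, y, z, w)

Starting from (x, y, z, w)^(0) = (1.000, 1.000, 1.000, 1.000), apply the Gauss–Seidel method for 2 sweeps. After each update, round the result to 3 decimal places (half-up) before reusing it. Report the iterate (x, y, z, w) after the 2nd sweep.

Iteration 1:
  x = (2 - (-4)·1.000 - (-3)·1.000 - (1)·1.000) / (12) = 0.667
  y = (7 - (1)·0.667 - (2.1)·1.000 - (-1.6)·1.000) / (6.7) = 0.871
  z = (5 - (-3.5)·0.667 - (-4)·0.871 - (-0.9)·1.000) / (10.4) = 1.127
  w = (9 - (-1.4)·0.667 - (-0.3)·0.871 - (-2)·1.127) / (5.7) = 2.184
Iteration 2:
  x = (2 - (-4)·0.871 - (-3)·1.127 - (1)·2.184) / (12) = 0.557
  y = (7 - (1)·0.557 - (2.1)·1.127 - (-1.6)·2.184) / (6.7) = 1.130
  z = (5 - (-3.5)·0.557 - (-4)·1.130 - (-0.9)·2.184) / (10.4) = 1.292
  w = (9 - (-1.4)·0.557 - (-0.3)·1.130 - (-2)·1.292) / (5.7) = 2.229

(0.557, 1.130, 1.292, 2.229)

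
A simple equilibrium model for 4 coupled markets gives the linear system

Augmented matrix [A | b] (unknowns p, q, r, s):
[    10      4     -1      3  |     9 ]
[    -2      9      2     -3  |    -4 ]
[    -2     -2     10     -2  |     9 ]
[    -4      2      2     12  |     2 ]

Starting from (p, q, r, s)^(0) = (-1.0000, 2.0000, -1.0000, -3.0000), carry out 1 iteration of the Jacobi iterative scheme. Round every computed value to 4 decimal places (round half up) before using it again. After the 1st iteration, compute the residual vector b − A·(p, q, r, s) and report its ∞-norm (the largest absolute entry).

11.4884

Iteration 1:
  p = (9 - (4)·2.0000 - (-1)·-1.0000 - (3)·-3.0000) / (10) = 0.9000
  q = (-4 - (-2)·-1.0000 - (2)·-1.0000 - (-3)·-3.0000) / (9) = -1.4444
  r = (9 - (-2)·-1.0000 - (-2)·2.0000 - (-2)·-3.0000) / (10) = 0.5000
  s = (2 - (-4)·-1.0000 - (2)·2.0000 - (2)·-1.0000) / (12) = -0.3333
Residual b − A·x = (7.2775, 8.7997, 2.2446, 11.4884); ∞-norm = 11.4884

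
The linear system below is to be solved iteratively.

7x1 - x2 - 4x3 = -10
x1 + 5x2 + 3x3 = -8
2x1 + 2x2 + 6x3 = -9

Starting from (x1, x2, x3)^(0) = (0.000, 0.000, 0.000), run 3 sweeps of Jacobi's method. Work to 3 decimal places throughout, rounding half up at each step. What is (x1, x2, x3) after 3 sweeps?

Iteration 1:
  x1 = (-10 - (-1)·0.000 - (-4)·0.000) / (7) = -1.429
  x2 = (-8 - (1)·0.000 - (3)·0.000) / (5) = -1.600
  x3 = (-9 - (2)·0.000 - (2)·0.000) / (6) = -1.500
Iteration 2:
  x1 = (-10 - (-1)·-1.600 - (-4)·-1.500) / (7) = -2.514
  x2 = (-8 - (1)·-1.429 - (3)·-1.500) / (5) = -0.414
  x3 = (-9 - (2)·-1.429 - (2)·-1.600) / (6) = -0.490
Iteration 3:
  x1 = (-10 - (-1)·-0.414 - (-4)·-0.490) / (7) = -1.768
  x2 = (-8 - (1)·-2.514 - (3)·-0.490) / (5) = -0.803
  x3 = (-9 - (2)·-2.514 - (2)·-0.414) / (6) = -0.524

(-1.768, -0.803, -0.524)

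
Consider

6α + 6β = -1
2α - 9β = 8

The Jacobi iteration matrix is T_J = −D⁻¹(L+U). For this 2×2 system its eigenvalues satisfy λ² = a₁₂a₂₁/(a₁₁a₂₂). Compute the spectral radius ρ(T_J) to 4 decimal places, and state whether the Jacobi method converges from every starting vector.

0.4714

a₁₂a₂₁/(a₁₁a₂₂) = (6)·(2) / ((6)·(-9)) = -0.222222
ρ = √|-0.222222| = √0.222222 = 0.4714
ρ < 1, so Jacobi converges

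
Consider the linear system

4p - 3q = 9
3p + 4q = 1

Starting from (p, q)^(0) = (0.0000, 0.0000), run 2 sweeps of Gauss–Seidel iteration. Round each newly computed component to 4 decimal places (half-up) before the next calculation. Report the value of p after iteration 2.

Iteration 1:
  p = (9 - (-3)·0.0000) / (4) = 2.2500
  q = (1 - (3)·2.2500) / (4) = -1.4375
Iteration 2:
  p = (9 - (-3)·-1.4375) / (4) = 1.1719
  q = (1 - (3)·1.1719) / (4) = -0.6289

1.1719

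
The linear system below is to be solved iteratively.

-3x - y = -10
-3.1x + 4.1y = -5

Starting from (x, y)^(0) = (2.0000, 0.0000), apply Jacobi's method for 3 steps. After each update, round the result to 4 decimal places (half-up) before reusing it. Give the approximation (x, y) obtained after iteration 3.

Iteration 1:
  x = (-10 - (-1)·0.0000) / (-3) = 3.3333
  y = (-5 - (-3.1)·2.0000) / (4.1) = 0.2927
Iteration 2:
  x = (-10 - (-1)·0.2927) / (-3) = 3.2358
  y = (-5 - (-3.1)·3.3333) / (4.1) = 1.3008
Iteration 3:
  x = (-10 - (-1)·1.3008) / (-3) = 2.8997
  y = (-5 - (-3.1)·3.2358) / (4.1) = 1.2271

(2.8997, 1.2271)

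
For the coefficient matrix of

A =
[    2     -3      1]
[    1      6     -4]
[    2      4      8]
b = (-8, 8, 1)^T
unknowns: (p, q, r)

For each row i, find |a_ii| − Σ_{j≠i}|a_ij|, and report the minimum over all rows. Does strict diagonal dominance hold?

-2

row 1: |2| − (3+1) = -2
row 2: |6| − (1+4) = 1
row 3: |8| − (2+4) = 2
minimum over rows = -2 → not strictly diagonally dominant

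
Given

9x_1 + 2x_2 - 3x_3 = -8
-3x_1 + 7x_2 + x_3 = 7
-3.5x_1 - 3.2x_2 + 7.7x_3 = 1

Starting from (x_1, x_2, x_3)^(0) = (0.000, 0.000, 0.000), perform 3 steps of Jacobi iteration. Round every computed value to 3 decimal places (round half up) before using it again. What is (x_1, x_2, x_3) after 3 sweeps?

Iteration 1:
  x_1 = (-8 - (2)·0.000 - (-3)·0.000) / (9) = -0.889
  x_2 = (7 - (-3)·0.000 - (1)·0.000) / (7) = 1.000
  x_3 = (1 - (-3.5)·0.000 - (-3.2)·0.000) / (7.7) = 0.130
Iteration 2:
  x_1 = (-8 - (2)·1.000 - (-3)·0.130) / (9) = -1.068
  x_2 = (7 - (-3)·-0.889 - (1)·0.130) / (7) = 0.600
  x_3 = (1 - (-3.5)·-0.889 - (-3.2)·1.000) / (7.7) = 0.141
Iteration 3:
  x_1 = (-8 - (2)·0.600 - (-3)·0.141) / (9) = -0.975
  x_2 = (7 - (-3)·-1.068 - (1)·0.141) / (7) = 0.522
  x_3 = (1 - (-3.5)·-1.068 - (-3.2)·0.600) / (7.7) = -0.106

(-0.975, 0.522, -0.106)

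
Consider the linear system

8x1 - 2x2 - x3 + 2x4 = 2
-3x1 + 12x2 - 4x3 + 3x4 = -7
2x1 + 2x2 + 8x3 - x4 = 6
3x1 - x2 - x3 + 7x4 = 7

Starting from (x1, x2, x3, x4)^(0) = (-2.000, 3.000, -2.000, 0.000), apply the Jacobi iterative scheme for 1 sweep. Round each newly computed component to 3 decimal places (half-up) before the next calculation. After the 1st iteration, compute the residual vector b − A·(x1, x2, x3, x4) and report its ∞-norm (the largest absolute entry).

Iteration 1:
  x1 = (2 - (-2)·3.000 - (-1)·-2.000 - (2)·0.000) / (8) = 0.750
  x2 = (-7 - (-3)·-2.000 - (-4)·-2.000 - (3)·0.000) / (12) = -1.750
  x3 = (6 - (2)·-2.000 - (2)·3.000 - (-1)·0.000) / (8) = 0.500
  x4 = (7 - (3)·-2.000 - (-1)·3.000 - (-1)·-2.000) / (7) = 2.000
Residual b − A·x = (-11.000, 12.250, 6.000, -10.500); ∞-norm = 12.250

12.250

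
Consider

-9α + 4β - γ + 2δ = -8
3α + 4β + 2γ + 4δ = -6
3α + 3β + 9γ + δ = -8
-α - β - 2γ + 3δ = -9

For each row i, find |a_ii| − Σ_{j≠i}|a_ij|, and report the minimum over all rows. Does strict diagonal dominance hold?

row 1: |-9| − (4+1+2) = 2
row 2: |4| − (3+2+4) = -5
row 3: |9| − (3+3+1) = 2
row 4: |3| − (1+1+2) = -1
minimum over rows = -5 → not strictly diagonally dominant

-5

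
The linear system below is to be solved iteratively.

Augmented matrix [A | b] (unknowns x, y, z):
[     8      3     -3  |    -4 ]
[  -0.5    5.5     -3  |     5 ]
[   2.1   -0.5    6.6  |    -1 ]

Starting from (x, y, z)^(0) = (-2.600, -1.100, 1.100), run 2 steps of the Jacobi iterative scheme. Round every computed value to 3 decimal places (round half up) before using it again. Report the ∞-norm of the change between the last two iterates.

Iteration 1:
  x = (-4 - (3)·-1.100 - (-3)·1.100) / (8) = 0.325
  y = (5 - (-0.5)·-2.600 - (-3)·1.100) / (5.5) = 1.273
  z = (-1 - (2.1)·-2.600 - (-0.5)·-1.100) / (6.6) = 0.592
Iteration 2:
  x = (-4 - (3)·1.273 - (-3)·0.592) / (8) = -0.755
  y = (5 - (-0.5)·0.325 - (-3)·0.592) / (5.5) = 1.262
  z = (-1 - (2.1)·0.325 - (-0.5)·1.273) / (6.6) = -0.158
Change: (-1.080, -0.011, -0.750) → max |·| = 1.080

1.080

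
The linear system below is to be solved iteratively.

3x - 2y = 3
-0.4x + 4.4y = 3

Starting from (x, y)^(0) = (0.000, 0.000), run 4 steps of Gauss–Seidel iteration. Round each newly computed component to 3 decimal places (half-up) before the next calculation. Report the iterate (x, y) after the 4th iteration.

(1.548, 0.823)

Iteration 1:
  x = (3 - (-2)·0.000) / (3) = 1.000
  y = (3 - (-0.4)·1.000) / (4.4) = 0.773
Iteration 2:
  x = (3 - (-2)·0.773) / (3) = 1.515
  y = (3 - (-0.4)·1.515) / (4.4) = 0.820
Iteration 3:
  x = (3 - (-2)·0.820) / (3) = 1.547
  y = (3 - (-0.4)·1.547) / (4.4) = 0.822
Iteration 4:
  x = (3 - (-2)·0.822) / (3) = 1.548
  y = (3 - (-0.4)·1.548) / (4.4) = 0.823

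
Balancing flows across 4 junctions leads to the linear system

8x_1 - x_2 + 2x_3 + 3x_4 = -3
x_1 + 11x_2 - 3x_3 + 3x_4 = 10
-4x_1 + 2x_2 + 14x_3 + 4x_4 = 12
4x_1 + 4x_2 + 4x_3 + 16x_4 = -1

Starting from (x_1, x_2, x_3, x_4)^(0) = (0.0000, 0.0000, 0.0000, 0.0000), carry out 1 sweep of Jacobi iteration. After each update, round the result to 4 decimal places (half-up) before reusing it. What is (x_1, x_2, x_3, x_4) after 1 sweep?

(-0.3750, 0.9091, 0.8571, -0.0625)

Iteration 1:
  x_1 = (-3 - (-1)·0.0000 - (2)·0.0000 - (3)·0.0000) / (8) = -0.3750
  x_2 = (10 - (1)·0.0000 - (-3)·0.0000 - (3)·0.0000) / (11) = 0.9091
  x_3 = (12 - (-4)·0.0000 - (2)·0.0000 - (4)·0.0000) / (14) = 0.8571
  x_4 = (-1 - (4)·0.0000 - (4)·0.0000 - (4)·0.0000) / (16) = -0.0625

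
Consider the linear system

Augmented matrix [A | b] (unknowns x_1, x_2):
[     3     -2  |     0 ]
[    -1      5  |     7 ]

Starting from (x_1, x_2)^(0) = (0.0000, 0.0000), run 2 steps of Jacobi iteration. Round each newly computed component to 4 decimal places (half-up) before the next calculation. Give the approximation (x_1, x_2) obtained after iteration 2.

Iteration 1:
  x_1 = (0 - (-2)·0.0000) / (3) = 0.0000
  x_2 = (7 - (-1)·0.0000) / (5) = 1.4000
Iteration 2:
  x_1 = (0 - (-2)·1.4000) / (3) = 0.9333
  x_2 = (7 - (-1)·0.0000) / (5) = 1.4000

(0.9333, 1.4000)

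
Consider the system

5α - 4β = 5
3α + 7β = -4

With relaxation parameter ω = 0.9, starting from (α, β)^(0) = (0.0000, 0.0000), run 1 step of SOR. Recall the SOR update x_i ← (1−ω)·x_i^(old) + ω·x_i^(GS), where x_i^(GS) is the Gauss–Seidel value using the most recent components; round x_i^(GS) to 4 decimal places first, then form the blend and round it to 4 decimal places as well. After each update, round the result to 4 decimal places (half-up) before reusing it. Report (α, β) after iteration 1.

(0.9000, -0.8614)

Iteration 1:
  α: GS value = (5 - (-4)·0.0000) / (5) = 1.0000;  α ← (1−ω)·0.0000 + ω·1.0000 = 0.9000
  β: GS value = (-4 - (3)·0.9000) / (7) = -0.9571;  β ← (1−ω)·0.0000 + ω·-0.9571 = -0.8614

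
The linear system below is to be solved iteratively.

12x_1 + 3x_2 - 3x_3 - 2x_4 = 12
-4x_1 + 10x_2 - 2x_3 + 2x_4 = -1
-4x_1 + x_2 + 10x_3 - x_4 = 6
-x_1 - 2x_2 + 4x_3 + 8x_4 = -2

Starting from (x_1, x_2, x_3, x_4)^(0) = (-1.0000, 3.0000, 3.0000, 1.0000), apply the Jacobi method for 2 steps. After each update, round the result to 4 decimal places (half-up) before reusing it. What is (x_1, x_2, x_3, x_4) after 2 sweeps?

(0.8375, 0.5917, 0.9642, -0.1292)

Iteration 1:
  x_1 = (12 - (3)·3.0000 - (-3)·3.0000 - (-2)·1.0000) / (12) = 1.1667
  x_2 = (-1 - (-4)·-1.0000 - (-2)·3.0000 - (2)·1.0000) / (10) = -0.1000
  x_3 = (6 - (-4)·-1.0000 - (1)·3.0000 - (-1)·1.0000) / (10) = 0.0000
  x_4 = (-2 - (-1)·-1.0000 - (-2)·3.0000 - (4)·3.0000) / (8) = -1.1250
Iteration 2:
  x_1 = (12 - (3)·-0.1000 - (-3)·0.0000 - (-2)·-1.1250) / (12) = 0.8375
  x_2 = (-1 - (-4)·1.1667 - (-2)·0.0000 - (2)·-1.1250) / (10) = 0.5917
  x_3 = (6 - (-4)·1.1667 - (1)·-0.1000 - (-1)·-1.1250) / (10) = 0.9642
  x_4 = (-2 - (-1)·1.1667 - (-2)·-0.1000 - (4)·0.0000) / (8) = -0.1292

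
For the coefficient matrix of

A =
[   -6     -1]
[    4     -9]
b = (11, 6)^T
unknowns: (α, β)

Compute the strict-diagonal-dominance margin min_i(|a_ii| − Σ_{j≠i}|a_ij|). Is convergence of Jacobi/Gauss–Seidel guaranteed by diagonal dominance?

5

row 1: |-6| − (1) = 5
row 2: |-9| − (4) = 5
minimum over rows = 5 → strictly diagonally dominant (convergence guaranteed)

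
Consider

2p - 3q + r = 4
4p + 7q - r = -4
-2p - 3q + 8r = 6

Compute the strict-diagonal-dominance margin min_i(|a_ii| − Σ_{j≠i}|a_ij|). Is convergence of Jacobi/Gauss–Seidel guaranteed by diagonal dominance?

-2

row 1: |2| − (3+1) = -2
row 2: |7| − (4+1) = 2
row 3: |8| − (2+3) = 3
minimum over rows = -2 → not strictly diagonally dominant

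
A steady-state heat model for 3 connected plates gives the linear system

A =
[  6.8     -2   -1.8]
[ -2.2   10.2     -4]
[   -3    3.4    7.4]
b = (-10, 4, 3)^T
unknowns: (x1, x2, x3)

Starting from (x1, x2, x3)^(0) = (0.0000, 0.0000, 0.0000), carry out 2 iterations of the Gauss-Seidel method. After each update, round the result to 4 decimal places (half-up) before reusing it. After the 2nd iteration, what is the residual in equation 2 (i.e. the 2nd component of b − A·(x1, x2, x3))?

Iteration 1:
  x1 = (-10 - (-2)·0.0000 - (-1.8)·0.0000) / (6.8) = -1.4706
  x2 = (4 - (-2.2)·-1.4706 - (-4)·0.0000) / (10.2) = 0.0750
  x3 = (3 - (-3)·-1.4706 - (3.4)·0.0750) / (7.4) = -0.2252
Iteration 2:
  x1 = (-10 - (-2)·0.0750 - (-1.8)·-0.2252) / (6.8) = -1.5081
  x2 = (4 - (-2.2)·-1.5081 - (-4)·-0.2252) / (10.2) = -0.0214
  x3 = (3 - (-3)·-1.5081 - (3.4)·-0.0214) / (7.4) = -0.1962
Residual b − A·x = (-0.1409, 0.1157, 0.0003)

0.1157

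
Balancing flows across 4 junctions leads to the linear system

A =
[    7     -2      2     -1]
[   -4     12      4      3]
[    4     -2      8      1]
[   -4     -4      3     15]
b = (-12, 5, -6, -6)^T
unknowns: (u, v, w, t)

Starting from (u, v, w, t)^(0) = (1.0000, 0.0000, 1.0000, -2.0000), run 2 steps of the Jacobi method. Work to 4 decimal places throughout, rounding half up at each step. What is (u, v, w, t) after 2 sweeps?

(-1.2143, 0.0714, 0.6637, -0.5651)

Iteration 1:
  u = (-12 - (-2)·0.0000 - (2)·1.0000 - (-1)·-2.0000) / (7) = -2.2857
  v = (5 - (-4)·1.0000 - (4)·1.0000 - (3)·-2.0000) / (12) = 0.9167
  w = (-6 - (4)·1.0000 - (-2)·0.0000 - (1)·-2.0000) / (8) = -1.0000
  t = (-6 - (-4)·1.0000 - (-4)·0.0000 - (3)·1.0000) / (15) = -0.3333
Iteration 2:
  u = (-12 - (-2)·0.9167 - (2)·-1.0000 - (-1)·-0.3333) / (7) = -1.2143
  v = (5 - (-4)·-2.2857 - (4)·-1.0000 - (3)·-0.3333) / (12) = 0.0714
  w = (-6 - (4)·-2.2857 - (-2)·0.9167 - (1)·-0.3333) / (8) = 0.6637
  t = (-6 - (-4)·-2.2857 - (-4)·0.9167 - (3)·-1.0000) / (15) = -0.5651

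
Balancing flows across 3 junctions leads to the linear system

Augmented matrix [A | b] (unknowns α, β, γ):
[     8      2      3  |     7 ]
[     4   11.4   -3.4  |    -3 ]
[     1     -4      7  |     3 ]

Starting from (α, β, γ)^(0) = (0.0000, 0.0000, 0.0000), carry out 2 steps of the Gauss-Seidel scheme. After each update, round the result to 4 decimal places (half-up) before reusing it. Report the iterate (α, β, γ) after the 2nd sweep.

Iteration 1:
  α = (7 - (2)·0.0000 - (3)·0.0000) / (8) = 0.8750
  β = (-3 - (4)·0.8750 - (-3.4)·0.0000) / (11.4) = -0.5702
  γ = (3 - (1)·0.8750 - (-4)·-0.5702) / (7) = -0.0223
Iteration 2:
  α = (7 - (2)·-0.5702 - (3)·-0.0223) / (8) = 1.0259
  β = (-3 - (4)·1.0259 - (-3.4)·-0.0223) / (11.4) = -0.6298
  γ = (3 - (1)·1.0259 - (-4)·-0.6298) / (7) = -0.0779

(1.0259, -0.6298, -0.0779)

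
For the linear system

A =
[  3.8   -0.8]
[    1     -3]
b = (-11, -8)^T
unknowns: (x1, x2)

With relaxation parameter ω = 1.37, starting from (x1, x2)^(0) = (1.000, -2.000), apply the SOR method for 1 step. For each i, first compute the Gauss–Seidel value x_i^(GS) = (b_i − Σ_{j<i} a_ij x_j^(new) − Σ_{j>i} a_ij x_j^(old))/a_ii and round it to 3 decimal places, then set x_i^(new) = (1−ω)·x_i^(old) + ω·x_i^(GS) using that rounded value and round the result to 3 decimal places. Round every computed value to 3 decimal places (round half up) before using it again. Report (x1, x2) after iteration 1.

(-4.913, 2.150)

Iteration 1:
  x1: GS value = (-11 - (-0.8)·-2.000) / (3.8) = -3.316;  x1 ← (1−ω)·1.000 + ω·-3.316 = -4.913
  x2: GS value = (-8 - (1)·-4.913) / (-3) = 1.029;  x2 ← (1−ω)·-2.000 + ω·1.029 = 2.150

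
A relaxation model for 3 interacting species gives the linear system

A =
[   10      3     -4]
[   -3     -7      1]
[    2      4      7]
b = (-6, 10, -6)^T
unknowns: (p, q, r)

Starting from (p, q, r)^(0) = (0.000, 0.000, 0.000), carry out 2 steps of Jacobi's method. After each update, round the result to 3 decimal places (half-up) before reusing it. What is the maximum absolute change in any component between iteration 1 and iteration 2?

0.988

Iteration 1:
  p = (-6 - (3)·0.000 - (-4)·0.000) / (10) = -0.600
  q = (10 - (-3)·0.000 - (1)·0.000) / (-7) = -1.429
  r = (-6 - (2)·0.000 - (4)·0.000) / (7) = -0.857
Iteration 2:
  p = (-6 - (3)·-1.429 - (-4)·-0.857) / (10) = -0.514
  q = (10 - (-3)·-0.600 - (1)·-0.857) / (-7) = -1.294
  r = (-6 - (2)·-0.600 - (4)·-1.429) / (7) = 0.131
Change: (0.086, 0.135, 0.988) → max |·| = 0.988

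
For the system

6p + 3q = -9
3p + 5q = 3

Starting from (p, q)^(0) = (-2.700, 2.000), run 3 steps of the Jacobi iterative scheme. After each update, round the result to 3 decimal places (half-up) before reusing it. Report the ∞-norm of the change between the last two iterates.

Iteration 1:
  p = (-9 - (3)·2.000) / (6) = -2.500
  q = (3 - (3)·-2.700) / (5) = 2.220
Iteration 2:
  p = (-9 - (3)·2.220) / (6) = -2.610
  q = (3 - (3)·-2.500) / (5) = 2.100
Iteration 3:
  p = (-9 - (3)·2.100) / (6) = -2.550
  q = (3 - (3)·-2.610) / (5) = 2.166
Change: (0.060, 0.066) → max |·| = 0.066

0.066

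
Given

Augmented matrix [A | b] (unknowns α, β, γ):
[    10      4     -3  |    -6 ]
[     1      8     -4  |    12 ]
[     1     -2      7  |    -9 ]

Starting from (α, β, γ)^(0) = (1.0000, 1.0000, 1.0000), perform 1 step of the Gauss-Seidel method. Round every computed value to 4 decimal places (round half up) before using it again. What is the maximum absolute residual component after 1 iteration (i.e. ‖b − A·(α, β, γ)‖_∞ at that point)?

9.1179

Iteration 1:
  α = (-6 - (4)·1.0000 - (-3)·1.0000) / (10) = -0.7000
  β = (12 - (1)·-0.7000 - (-4)·1.0000) / (8) = 2.0875
  γ = (-9 - (1)·-0.7000 - (-2)·2.0875) / (7) = -0.5893
Residual b − A·x = (-9.1179, -6.3572, 0.0001); ∞-norm = 9.1179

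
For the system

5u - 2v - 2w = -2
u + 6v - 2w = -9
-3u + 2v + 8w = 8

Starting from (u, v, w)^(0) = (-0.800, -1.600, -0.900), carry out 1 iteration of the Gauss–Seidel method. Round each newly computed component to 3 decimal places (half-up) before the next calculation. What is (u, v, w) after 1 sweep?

Iteration 1:
  u = (-2 - (-2)·-1.600 - (-2)·-0.900) / (5) = -1.400
  v = (-9 - (1)·-1.400 - (-2)·-0.900) / (6) = -1.567
  w = (8 - (-3)·-1.400 - (2)·-1.567) / (8) = 0.867

(-1.400, -1.567, 0.867)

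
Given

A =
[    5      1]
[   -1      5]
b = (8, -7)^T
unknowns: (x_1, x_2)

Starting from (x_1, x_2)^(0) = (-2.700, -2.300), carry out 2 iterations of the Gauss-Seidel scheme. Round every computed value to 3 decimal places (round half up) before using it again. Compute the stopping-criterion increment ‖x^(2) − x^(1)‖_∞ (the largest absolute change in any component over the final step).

Iteration 1:
  x_1 = (8 - (1)·-2.300) / (5) = 2.060
  x_2 = (-7 - (-1)·2.060) / (5) = -0.988
Iteration 2:
  x_1 = (8 - (1)·-0.988) / (5) = 1.798
  x_2 = (-7 - (-1)·1.798) / (5) = -1.040
Change: (-0.262, -0.052) → max |·| = 0.262

0.262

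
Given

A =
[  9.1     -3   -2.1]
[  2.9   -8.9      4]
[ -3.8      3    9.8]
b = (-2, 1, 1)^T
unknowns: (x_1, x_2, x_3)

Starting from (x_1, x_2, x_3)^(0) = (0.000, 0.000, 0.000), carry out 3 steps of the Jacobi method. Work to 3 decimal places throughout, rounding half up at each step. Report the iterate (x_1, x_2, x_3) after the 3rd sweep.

(-0.254, -0.165, 0.054)

Iteration 1:
  x_1 = (-2 - (-3)·0.000 - (-2.1)·0.000) / (9.1) = -0.220
  x_2 = (1 - (2.9)·0.000 - (4)·0.000) / (-8.9) = -0.112
  x_3 = (1 - (-3.8)·0.000 - (3)·0.000) / (9.8) = 0.102
Iteration 2:
  x_1 = (-2 - (-3)·-0.112 - (-2.1)·0.102) / (9.1) = -0.233
  x_2 = (1 - (2.9)·-0.220 - (4)·0.102) / (-8.9) = -0.138
  x_3 = (1 - (-3.8)·-0.220 - (3)·-0.112) / (9.8) = 0.051
Iteration 3:
  x_1 = (-2 - (-3)·-0.138 - (-2.1)·0.051) / (9.1) = -0.254
  x_2 = (1 - (2.9)·-0.233 - (4)·0.051) / (-8.9) = -0.165
  x_3 = (1 - (-3.8)·-0.233 - (3)·-0.138) / (9.8) = 0.054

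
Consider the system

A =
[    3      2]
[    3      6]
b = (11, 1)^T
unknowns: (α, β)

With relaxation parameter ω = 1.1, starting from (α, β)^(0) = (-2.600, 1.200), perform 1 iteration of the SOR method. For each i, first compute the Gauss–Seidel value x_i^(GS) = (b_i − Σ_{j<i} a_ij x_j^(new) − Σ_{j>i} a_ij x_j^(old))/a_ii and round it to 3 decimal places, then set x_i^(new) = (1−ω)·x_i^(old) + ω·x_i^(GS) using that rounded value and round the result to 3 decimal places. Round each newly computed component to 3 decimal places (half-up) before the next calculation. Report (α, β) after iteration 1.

(3.414, -1.814)

Iteration 1:
  α: GS value = (11 - (2)·1.200) / (3) = 2.867;  α ← (1−ω)·-2.600 + ω·2.867 = 3.414
  β: GS value = (1 - (3)·3.414) / (6) = -1.540;  β ← (1−ω)·1.200 + ω·-1.540 = -1.814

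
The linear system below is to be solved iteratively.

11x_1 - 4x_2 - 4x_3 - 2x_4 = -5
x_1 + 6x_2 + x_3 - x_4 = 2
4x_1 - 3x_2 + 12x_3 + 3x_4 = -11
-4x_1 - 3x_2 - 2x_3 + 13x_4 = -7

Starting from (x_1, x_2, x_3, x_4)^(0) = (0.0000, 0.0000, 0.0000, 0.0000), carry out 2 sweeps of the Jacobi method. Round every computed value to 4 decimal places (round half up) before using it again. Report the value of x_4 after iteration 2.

Iteration 1:
  x_1 = (-5 - (-4)·0.0000 - (-4)·0.0000 - (-2)·0.0000) / (11) = -0.4545
  x_2 = (2 - (1)·0.0000 - (1)·0.0000 - (-1)·0.0000) / (6) = 0.3333
  x_3 = (-11 - (4)·0.0000 - (-3)·0.0000 - (3)·0.0000) / (12) = -0.9167
  x_4 = (-7 - (-4)·0.0000 - (-3)·0.0000 - (-2)·0.0000) / (13) = -0.5385
Iteration 2:
  x_1 = (-5 - (-4)·0.3333 - (-4)·-0.9167 - (-2)·-0.5385) / (11) = -0.7646
  x_2 = (2 - (1)·-0.4545 - (1)·-0.9167 - (-1)·-0.5385) / (6) = 0.4721
  x_3 = (-11 - (4)·-0.4545 - (-3)·0.3333 - (3)·-0.5385) / (12) = -0.5472
  x_4 = (-7 - (-4)·-0.4545 - (-3)·0.3333 - (-2)·-0.9167) / (13) = -0.7424

-0.7424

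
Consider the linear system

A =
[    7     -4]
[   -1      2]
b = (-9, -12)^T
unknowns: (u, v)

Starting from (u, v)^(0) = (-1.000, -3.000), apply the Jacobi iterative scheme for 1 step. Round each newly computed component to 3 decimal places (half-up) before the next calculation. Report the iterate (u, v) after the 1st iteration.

Iteration 1:
  u = (-9 - (-4)·-3.000) / (7) = -3.000
  v = (-12 - (-1)·-1.000) / (2) = -6.500

(-3.000, -6.500)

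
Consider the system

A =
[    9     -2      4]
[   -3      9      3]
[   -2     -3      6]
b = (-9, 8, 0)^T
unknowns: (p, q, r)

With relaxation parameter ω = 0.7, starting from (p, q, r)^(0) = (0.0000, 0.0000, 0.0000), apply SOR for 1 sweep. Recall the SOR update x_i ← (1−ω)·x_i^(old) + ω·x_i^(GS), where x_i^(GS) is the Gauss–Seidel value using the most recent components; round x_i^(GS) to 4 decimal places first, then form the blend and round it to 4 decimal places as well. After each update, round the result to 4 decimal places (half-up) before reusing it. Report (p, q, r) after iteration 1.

(-0.7000, 0.4589, -0.0027)

Iteration 1:
  p: GS value = (-9 - (-2)·0.0000 - (4)·0.0000) / (9) = -1.0000;  p ← (1−ω)·0.0000 + ω·-1.0000 = -0.7000
  q: GS value = (8 - (-3)·-0.7000 - (3)·0.0000) / (9) = 0.6556;  q ← (1−ω)·0.0000 + ω·0.6556 = 0.4589
  r: GS value = (0 - (-2)·-0.7000 - (-3)·0.4589) / (6) = -0.0039;  r ← (1−ω)·0.0000 + ω·-0.0039 = -0.0027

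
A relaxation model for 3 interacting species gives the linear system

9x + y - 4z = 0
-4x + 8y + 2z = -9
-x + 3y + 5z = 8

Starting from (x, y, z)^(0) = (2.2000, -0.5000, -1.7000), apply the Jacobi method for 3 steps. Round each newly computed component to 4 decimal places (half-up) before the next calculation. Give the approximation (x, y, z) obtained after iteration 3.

Iteration 1:
  x = (0 - (1)·-0.5000 - (-4)·-1.7000) / (9) = -0.7000
  y = (-9 - (-4)·2.2000 - (2)·-1.7000) / (8) = 0.4000
  z = (8 - (-1)·2.2000 - (3)·-0.5000) / (5) = 2.3400
Iteration 2:
  x = (0 - (1)·0.4000 - (-4)·2.3400) / (9) = 0.9956
  y = (-9 - (-4)·-0.7000 - (2)·2.3400) / (8) = -2.0600
  z = (8 - (-1)·-0.7000 - (3)·0.4000) / (5) = 1.2200
Iteration 3:
  x = (0 - (1)·-2.0600 - (-4)·1.2200) / (9) = 0.7711
  y = (-9 - (-4)·0.9956 - (2)·1.2200) / (8) = -0.9322
  z = (8 - (-1)·0.9956 - (3)·-2.0600) / (5) = 3.0351

(0.7711, -0.9322, 3.0351)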